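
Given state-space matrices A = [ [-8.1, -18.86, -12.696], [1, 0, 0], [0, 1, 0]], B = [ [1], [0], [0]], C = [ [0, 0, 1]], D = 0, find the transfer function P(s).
P(s) = C(sI - A)⁻¹B + D.
Characteristic polynomial det(sI - A) = s^3 + 8.1*s^2 + 18.86*s + 12.696.
Numerator from C·adj(sI-A)·B + D·det(sI-A) = 1.
P(s) = (1)/(s^3 + 8.1*s^2 + 18.86*s + 12.696)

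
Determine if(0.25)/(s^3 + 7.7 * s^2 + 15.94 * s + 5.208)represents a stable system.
Denominator: s^3 + 7.7*s^2 + 15.94*s + 5.208 = (s + 0.4)(s + 3.1)(s + 4.2). Poles: -0.4, -3.1, -4.2. All Re(p)<0: Yes (stable)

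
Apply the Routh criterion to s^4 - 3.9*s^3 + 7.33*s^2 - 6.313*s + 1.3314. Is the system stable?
Routh array:
s^4: [1, 7.33, 1.3314]; s^3: [-3.9, -6.313]; s^2: [5.71128, 1.3314]; s^1: [-5.40384]; s^0: [1.3314]
First column: [1, -3.9, 5.71128, -5.40384, 1.3314]. Sign changes = 4.
No, unstable (4 RHP root(s))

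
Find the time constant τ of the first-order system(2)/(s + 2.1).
First-order system: τ = -1/pole. Pole = -2.1. τ = -1/(-2.1) = 0.4762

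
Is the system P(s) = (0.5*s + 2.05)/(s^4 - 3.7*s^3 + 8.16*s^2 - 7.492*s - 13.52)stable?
Denominator: s^4 - 3.7*s^3 + 8.16*s^2 - 7.492*s - 13.52 = (s - 2.5)(s + 0.8)(s^2 - 2*s + 6.76). Poles: -0.8, 1 + 2.4j, 1 - 2.4j, 2.5. All Re(p)<0: No (unstable)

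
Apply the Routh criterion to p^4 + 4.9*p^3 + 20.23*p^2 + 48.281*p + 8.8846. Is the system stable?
Routh array:
p^4: [1, 20.23, 8.8846]; p^3: [4.9, 48.281]; p^2: [10.3767, 8.8846]; p^1: [44.0856]; p^0: [8.8846]
First column: [1, 4.9, 10.3767, 44.0856, 8.8846]. Sign changes = 0.
Yes, stable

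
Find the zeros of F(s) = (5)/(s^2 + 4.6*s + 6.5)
Numerator is a nonzero constant (5) → Zeros: none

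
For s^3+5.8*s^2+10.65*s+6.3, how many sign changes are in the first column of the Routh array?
Routh array:
s^3: [1, 10.65]; s^2: [5.8, 6.3]; s^1: [9.56379]; s^0: [6.3]
First column: [1, 5.8, 9.56379, 6.3]. Sign changes = 0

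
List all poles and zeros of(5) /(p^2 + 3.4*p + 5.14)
Set denominator = 0: p^2 + 3.4*p + 5.14 = 0 → Poles: -1.7 + 1.5j, -1.7 - 1.5j
Numerator is a nonzero constant (5) → Zeros: none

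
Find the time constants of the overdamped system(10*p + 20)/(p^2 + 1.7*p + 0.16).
Overdamped: real poles at -0.1, -1.6. τ = -1/pole → τ₁ = 10, τ₂ = 0.625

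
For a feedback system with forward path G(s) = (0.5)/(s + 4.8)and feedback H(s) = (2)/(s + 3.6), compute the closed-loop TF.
Closed-loop T = G/(1+GH).
Numerator: G_num * H_den = 0.5*s + 1.8.
Denominator: G_den * H_den + G_num * H_num = (s^2 + 8.4*s + 17.28) + (1) = s^2 + 8.4*s + 18.28.
T(s) = (0.5*s + 1.8)/(s^2 + 8.4*s + 18.28)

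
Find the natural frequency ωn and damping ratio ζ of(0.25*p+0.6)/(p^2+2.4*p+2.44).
Underdamped: complex pole -1.2 + 1j. ωn = |pole| = 1.562, ζ = -Re(pole)/ωn = 0.7682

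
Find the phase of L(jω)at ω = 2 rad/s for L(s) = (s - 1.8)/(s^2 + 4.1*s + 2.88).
Substitute s = j*2: L(j2) = 0.268869 + 0.182789j.
∠L(j2) = atan2(Im, Re) = atan2(0.182789, 0.268869) = 34.21°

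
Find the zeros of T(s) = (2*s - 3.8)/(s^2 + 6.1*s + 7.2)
Set numerator = 0: 2*s - 3.8 = 0 → Zeros: 1.9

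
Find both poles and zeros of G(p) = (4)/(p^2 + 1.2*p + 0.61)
Set denominator = 0: p^2 + 1.2*p + 0.61 = 0 → Poles: -0.6 + 0.5j, -0.6 - 0.5j
Numerator is a nonzero constant (4) → Zeros: none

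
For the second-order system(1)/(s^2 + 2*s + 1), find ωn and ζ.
Standard form: ωn²/(s²+2ζωn·s+ωn²).
const=1=ωn² → ωn=1, s coeff=2=2ζωn → ζ=1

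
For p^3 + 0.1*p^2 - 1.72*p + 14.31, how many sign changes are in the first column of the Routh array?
Routh array:
p^3: [1, -1.72]; p^2: [0.1, 14.31]; p^1: [-144.82]; p^0: [14.31]
First column: [1, 0.1, -144.82, 14.31]. Sign changes = 2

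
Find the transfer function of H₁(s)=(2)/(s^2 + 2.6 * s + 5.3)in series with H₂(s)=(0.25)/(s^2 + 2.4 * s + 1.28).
Series: H = H₁ · H₂ = (n₁·n₂)/(d₁·d₂).
Num: n₁·n₂ = 0.5. Den: d₁·d₂ = s^4 + 5*s^3 + 12.82*s^2 + 16.048*s + 6.784.
H(s) = (0.5)/(s^4 + 5*s^3 + 12.82*s^2 + 16.048*s + 6.784)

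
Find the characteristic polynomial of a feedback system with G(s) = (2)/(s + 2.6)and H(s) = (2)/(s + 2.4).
Characteristic poly = G_den * H_den + G_num * H_num = (s^2 + 5*s + 6.24) + (4) = s^2 + 5*s + 10.24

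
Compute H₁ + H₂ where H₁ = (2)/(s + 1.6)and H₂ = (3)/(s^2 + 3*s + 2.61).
Parallel: H = H₁ + H₂ = (n₁·d₂ + n₂·d₁)/(d₁·d₂).
n₁·d₂ = 2*s^2 + 6*s + 5.22. n₂·d₁ = 3*s + 4.8. Sum = 2*s^2 + 9*s + 10.02. d₁·d₂ = s^3 + 4.6*s^2 + 7.41*s + 4.176.
H(s) = (2*s^2 + 9*s + 10.02)/(s^3 + 4.6*s^2 + 7.41*s + 4.176)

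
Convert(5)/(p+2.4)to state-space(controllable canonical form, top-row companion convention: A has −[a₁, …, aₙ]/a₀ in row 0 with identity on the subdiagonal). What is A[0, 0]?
Reachable canonical form for den = p + 2.4: top row of A = -[a₁,a₂,...,aₙ]/a₀, ones on the subdiagonal, zeros elsewhere.
A = [[-2.4]].
A[0,0] = -2.4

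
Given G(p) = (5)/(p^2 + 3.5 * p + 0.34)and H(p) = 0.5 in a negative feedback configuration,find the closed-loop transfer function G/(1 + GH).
Closed-loop T = G/(1+GH).
Numerator: G_num * H_den = 5.
Denominator: G_den * H_den + G_num * H_num = (p^2 + 3.5*p + 0.34) + (2.5) = p^2 + 3.5*p + 2.84.
T(p) = (5)/(p^2 + 3.5*p + 2.84)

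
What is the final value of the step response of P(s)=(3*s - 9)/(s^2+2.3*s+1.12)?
FVT: lim_{t→∞} y(t) = lim_{s→0} s*Y(s) where Y(s) = P(s)/s.
= lim_{s→0} P(s) = P(0) = num(0)/den(0) = -9/1.12 = -8.036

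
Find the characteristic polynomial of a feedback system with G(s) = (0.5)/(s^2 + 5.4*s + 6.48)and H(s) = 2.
Characteristic poly = G_den * H_den + G_num * H_num = (s^2 + 5.4*s + 6.48) + (1) = s^2 + 5.4*s + 7.48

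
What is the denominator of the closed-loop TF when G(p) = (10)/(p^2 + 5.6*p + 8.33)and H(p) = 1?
Characteristic poly = G_den * H_den + G_num * H_num = (p^2 + 5.6*p + 8.33) + (10) = p^2 + 5.6*p + 18.33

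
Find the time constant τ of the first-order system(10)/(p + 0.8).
First-order system: τ = -1/pole. Pole = -0.8. τ = -1/(-0.8) = 1.25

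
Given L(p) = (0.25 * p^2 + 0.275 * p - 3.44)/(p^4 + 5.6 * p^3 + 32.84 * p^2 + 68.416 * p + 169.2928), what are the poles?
Set denominator = 0: p^4 + 5.6*p^3 + 32.84*p^2 + 68.416*p + 169.2928 = (p^2 + 1.6*p + 10.88)(p^2 + 4*p + 15.56) = 0 → Poles: -0.8 + 3.2j, -0.8 - 3.2j, -2 + 3.4j, -2 - 3.4j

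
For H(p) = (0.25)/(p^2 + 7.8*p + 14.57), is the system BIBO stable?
Denominator: p^2 + 7.8*p + 14.57 = (p + 4.7)(p + 3.1). Poles: -3.1, -4.7. All Re(p)<0: Yes (stable)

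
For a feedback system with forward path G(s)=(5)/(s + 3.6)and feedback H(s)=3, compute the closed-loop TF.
Closed-loop T = G/(1+GH).
Numerator: G_num * H_den = 5.
Denominator: G_den * H_den + G_num * H_num = (s + 3.6) + (15) = s + 18.6.
T(s) = (5)/(s + 18.6)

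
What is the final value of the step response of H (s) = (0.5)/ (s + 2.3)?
FVT: lim_{t→∞} y(t) = lim_{s→0} s*Y(s) where Y(s) = H(s)/s.
= lim_{s→0} H(s) = H(0) = num(0)/den(0) = 0.5/2.3 = 0.2174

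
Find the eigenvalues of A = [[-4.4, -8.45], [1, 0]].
Eigenvalues solve det(λI - A) = 0.
Characteristic polynomial: λ^2 + 4.4*λ + 8.45 = 0.
Roots: -2.2 + 1.9j, -2.2 - 1.9j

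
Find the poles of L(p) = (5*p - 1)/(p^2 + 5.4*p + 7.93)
Set denominator = 0: p^2 + 5.4*p + 7.93 = 0 → Poles: -2.7 + 0.8j, -2.7 - 0.8j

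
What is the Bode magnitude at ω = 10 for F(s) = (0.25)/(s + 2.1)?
Substitute s = j*10: F(j10) = 0.00502825 - 0.0239441j.
|F(j10)| = sqrt(Re² + Im²) = 0.02447.
20*log₁₀(0.02447) = -32.23 dB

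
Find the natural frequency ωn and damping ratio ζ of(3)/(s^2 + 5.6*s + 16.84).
Underdamped: complex pole -2.8 + 3j. ωn = |pole| = 4.104, ζ = -Re(pole)/ωn = 0.6823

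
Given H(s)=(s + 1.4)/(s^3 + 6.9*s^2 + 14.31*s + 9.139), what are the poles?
Set denominator = 0: s^3 + 6.9*s^2 + 14.31*s + 9.139 = (s + 1.3)(s + 1.9)(s + 3.7) = 0 → Poles: -1.3, -1.9, -3.7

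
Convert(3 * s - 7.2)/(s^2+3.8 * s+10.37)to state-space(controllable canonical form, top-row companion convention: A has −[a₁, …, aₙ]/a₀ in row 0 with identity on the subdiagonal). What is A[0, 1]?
Reachable canonical form for den = s^2 + 3.8*s + 10.37: top row of A = -[a₁,a₂,...,aₙ]/a₀, ones on the subdiagonal, zeros elsewhere.
A = [[-3.8, -10.37], [1, 0]].
A[0,1] = -10.37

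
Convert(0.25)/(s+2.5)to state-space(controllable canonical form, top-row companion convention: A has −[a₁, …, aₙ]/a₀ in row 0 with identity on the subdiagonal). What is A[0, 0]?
Reachable canonical form for den = s + 2.5: top row of A = -[a₁,a₂,...,aₙ]/a₀, ones on the subdiagonal, zeros elsewhere.
A = [[-2.5]].
A[0,0] = -2.5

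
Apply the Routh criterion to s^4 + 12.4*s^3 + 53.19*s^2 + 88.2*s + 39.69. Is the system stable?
Routh array:
s^4: [1, 53.19, 39.69]; s^3: [12.4, 88.2]; s^2: [46.0771, 39.69]; s^1: [77.5189]; s^0: [39.69]
First column: [1, 12.4, 46.0771, 77.5189, 39.69]. Sign changes = 0.
Yes, stable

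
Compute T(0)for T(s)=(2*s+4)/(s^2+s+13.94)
DC gain = T(0) = num(0)/den(0) = 4/13.94 = 0.2869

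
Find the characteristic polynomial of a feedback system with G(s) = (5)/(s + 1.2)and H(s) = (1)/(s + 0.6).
Characteristic poly = G_den * H_den + G_num * H_num = (s^2 + 1.8*s + 0.72) + (5) = s^2 + 1.8*s + 5.72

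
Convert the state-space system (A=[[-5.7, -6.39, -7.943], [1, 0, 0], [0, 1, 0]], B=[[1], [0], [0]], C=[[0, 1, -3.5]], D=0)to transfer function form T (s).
T(s) = C(sI - A)⁻¹B + D.
Characteristic polynomial det(sI - A) = s^3 + 5.7*s^2 + 6.39*s + 7.943.
Numerator from C·adj(sI-A)·B + D·det(sI-A) = s - 3.5.
T(s) = (s - 3.5)/(s^3 + 5.7*s^2 + 6.39*s + 7.943)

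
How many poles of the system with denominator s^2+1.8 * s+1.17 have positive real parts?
Poles: -0.9 + 0.6j, -0.9 - 0.6j. RHP poles (Re>0): 0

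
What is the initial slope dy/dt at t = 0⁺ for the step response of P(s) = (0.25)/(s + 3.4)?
IVT: y'(0⁺) = lim_{s→∞} s²·Y(s) = lim_{s→∞} s·P(s).
deg(num) = 0, deg(den) = 1, relative degree = 1, so s·P(s) → (leading num)/(leading den) = 0.25/1 = 0.25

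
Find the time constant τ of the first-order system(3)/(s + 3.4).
First-order system: τ = -1/pole. Pole = -3.4. τ = -1/(-3.4) = 0.2941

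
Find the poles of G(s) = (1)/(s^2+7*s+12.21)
Set denominator = 0: s^2 + 7*s + 12.21 = (s + 3.7)(s + 3.3) = 0 → Poles: -3.3, -3.7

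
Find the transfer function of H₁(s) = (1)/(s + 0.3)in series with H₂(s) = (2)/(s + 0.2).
Series: H = H₁ · H₂ = (n₁·n₂)/(d₁·d₂).
Num: n₁·n₂ = 2. Den: d₁·d₂ = s^2 + 0.5*s + 0.06.
H(s) = (2)/(s^2 + 0.5*s + 0.06)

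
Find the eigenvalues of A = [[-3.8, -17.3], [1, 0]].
Eigenvalues solve det(λI - A) = 0.
Characteristic polynomial: λ^2 + 3.8*λ + 17.3 = 0.
Roots: -1.9 + 3.7j, -1.9 - 3.7j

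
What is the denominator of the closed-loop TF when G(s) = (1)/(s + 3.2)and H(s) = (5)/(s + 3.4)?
Characteristic poly = G_den * H_den + G_num * H_num = (s^2 + 6.6*s + 10.88) + (5) = s^2 + 6.6*s + 15.88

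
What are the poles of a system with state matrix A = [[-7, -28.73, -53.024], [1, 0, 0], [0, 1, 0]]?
Eigenvalues solve det(λI - A) = 0.
Characteristic polynomial: λ^3 + 7*λ^2 + 28.73*λ + 53.024 = 0.
Factor: (λ + 3.2)(λ^2 + 3.8*λ + 16.57) = 0.
Roots: -1.9 + 3.6j, -1.9 - 3.6j, -3.2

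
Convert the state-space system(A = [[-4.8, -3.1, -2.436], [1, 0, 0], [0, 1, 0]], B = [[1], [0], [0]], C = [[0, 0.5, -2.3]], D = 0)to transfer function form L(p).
L(p) = C(pI - A)⁻¹B + D.
Characteristic polynomial det(pI - A) = p^3 + 4.8*p^2 + 3.1*p + 2.436.
Numerator from C·adj(pI-A)·B + D·det(pI-A) = 0.5*p - 2.3.
L(p) = (0.5*p - 2.3)/(p^3 + 4.8*p^2 + 3.1*p + 2.436)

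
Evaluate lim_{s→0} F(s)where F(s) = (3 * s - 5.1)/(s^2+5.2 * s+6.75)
DC gain = F(0) = num(0)/den(0) = -5.1/6.75 = -0.7556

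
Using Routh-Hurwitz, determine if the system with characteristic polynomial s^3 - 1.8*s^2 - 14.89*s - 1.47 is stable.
Routh array:
s^3: [1, -14.89]; s^2: [-1.8, -1.47]; s^1: [-15.7067]; s^0: [-1.47]
First column: [1, -1.8, -15.7067, -1.47]. Sign changes = 1.
No, unstable (1 RHP root(s))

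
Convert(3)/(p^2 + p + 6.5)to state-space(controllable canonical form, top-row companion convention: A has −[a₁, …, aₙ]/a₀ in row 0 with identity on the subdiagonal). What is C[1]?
Reachable canonical form: C = numerator coefficients (right-aligned, zero-padded to length n).
num = 3, C = [[0, 3]].
C[1] = 3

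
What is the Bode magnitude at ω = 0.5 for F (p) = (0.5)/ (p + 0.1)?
Substitute p = j*0.5: F(j0.5) = 0.192308 - 0.961538j.
|F(j0.5)| = sqrt(Re² + Im²) = 0.9806.
20*log₁₀(0.9806) = -0.17 dB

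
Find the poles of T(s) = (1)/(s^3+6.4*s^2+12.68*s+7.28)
Set denominator = 0: s^3 + 6.4*s^2 + 12.68*s + 7.28 = (s + 2.8)(s + 2.6)(s + 1) = 0 → Poles: -1, -2.6, -2.8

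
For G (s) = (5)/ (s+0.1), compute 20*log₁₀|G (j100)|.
Substitute s = j*100: G(j100) = 5e-05 - 0.05j.
|G(j100)| = sqrt(Re² + Im²) = 0.05.
20*log₁₀(0.05) = -26.02 dB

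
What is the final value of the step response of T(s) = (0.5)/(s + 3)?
FVT: lim_{t→∞} y(t) = lim_{s→0} s*Y(s) where Y(s) = T(s)/s.
= lim_{s→0} T(s) = T(0) = num(0)/den(0) = 0.5/3 = 0.1667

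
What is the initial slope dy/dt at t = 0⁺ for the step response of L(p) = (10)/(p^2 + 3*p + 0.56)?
IVT: y'(0⁺) = lim_{p→∞} p²·Y(p) = lim_{p→∞} p·L(p).
deg(num) = 0, deg(den) = 2, relative degree = 2 ≥ 2, so p·L(p) → 0. Initial slope = 0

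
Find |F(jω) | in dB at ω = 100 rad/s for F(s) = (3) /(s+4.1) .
Substitute s = j*100: F(j100) = 0.00122794 - 0.0299497j.
|F(j100)| = sqrt(Re² + Im²) = 0.02997.
20*log₁₀(0.02997) = -30.46 dB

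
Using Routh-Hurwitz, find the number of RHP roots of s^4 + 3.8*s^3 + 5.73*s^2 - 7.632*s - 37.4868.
Routh array:
s^4: [1, 5.73, -37.4868]; s^3: [3.8, -7.632]; s^2: [7.73842, -37.4868]; s^1: [10.7761]; s^0: [-37.4868]
First column: [1, 3.8, 7.73842, 10.7761, -37.4868]. Sign changes = RHP roots = 1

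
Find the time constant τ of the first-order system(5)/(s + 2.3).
First-order system: τ = -1/pole. Pole = -2.3. τ = -1/(-2.3) = 0.4348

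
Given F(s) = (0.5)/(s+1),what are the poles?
Set denominator = 0: s + 1 = 0 → Poles: -1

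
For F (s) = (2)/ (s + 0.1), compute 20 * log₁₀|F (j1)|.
Substitute s = j*1: F(j1) = 0.19802 - 1.9802j.
|F(j1)| = sqrt(Re² + Im²) = 1.99.
20*log₁₀(1.99) = 5.98 dB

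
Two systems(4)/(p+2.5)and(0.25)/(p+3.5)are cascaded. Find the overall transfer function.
Series: H = H₁ · H₂ = (n₁·n₂)/(d₁·d₂).
Num: n₁·n₂ = 1. Den: d₁·d₂ = p^2 + 6*p + 8.75.
H(p) = (1)/(p^2 + 6*p + 8.75)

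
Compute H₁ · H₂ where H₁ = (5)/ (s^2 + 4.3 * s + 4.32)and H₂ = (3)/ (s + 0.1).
Series: H = H₁ · H₂ = (n₁·n₂)/(d₁·d₂).
Num: n₁·n₂ = 15. Den: d₁·d₂ = s^3 + 4.4*s^2 + 4.75*s + 0.432.
H(s) = (15)/(s^3 + 4.4*s^2 + 4.75*s + 0.432)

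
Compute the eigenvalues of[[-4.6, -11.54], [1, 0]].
Eigenvalues solve det(λI - A) = 0.
Characteristic polynomial: λ^2 + 4.6*λ + 11.54 = 0.
Roots: -2.3 + 2.5j, -2.3 - 2.5j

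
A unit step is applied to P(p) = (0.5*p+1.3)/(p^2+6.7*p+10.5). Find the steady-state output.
FVT: lim_{t→∞} y(t) = lim_{p→0} p*Y(p) where Y(p) = P(p)/p.
= lim_{p→0} P(p) = P(0) = num(0)/den(0) = 1.3/10.5 = 0.1238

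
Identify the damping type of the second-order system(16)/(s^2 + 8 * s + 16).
Standard form: ωn²/(s²+2ζωn·s+ωn²) gives ωn=4, ζ=1.
Critically damped (ζ = 1)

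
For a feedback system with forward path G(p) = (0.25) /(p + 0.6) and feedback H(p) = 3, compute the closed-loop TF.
Closed-loop T = G/(1+GH).
Numerator: G_num * H_den = 0.25.
Denominator: G_den * H_den + G_num * H_num = (p + 0.6) + (0.75) = p + 1.35.
T(p) = (0.25)/(p + 1.35)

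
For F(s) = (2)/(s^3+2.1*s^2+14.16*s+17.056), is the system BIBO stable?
Denominator: s^3 + 2.1*s^2 + 14.16*s + 17.056 = (s + 1.3)(s^2 + 0.8*s + 13.12). Poles: -0.4 + 3.6j, -0.4 - 3.6j, -1.3. All Re(p)<0: Yes (stable)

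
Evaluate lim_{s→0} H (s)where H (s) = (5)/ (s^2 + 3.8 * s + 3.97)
DC gain = H(0) = num(0)/den(0) = 5/3.97 = 1.259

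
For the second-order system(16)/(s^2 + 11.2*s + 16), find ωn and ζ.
Standard form: ωn²/(s²+2ζωn·s+ωn²).
const=16=ωn² → ωn=4, s coeff=11.2=2ζωn → ζ=1.4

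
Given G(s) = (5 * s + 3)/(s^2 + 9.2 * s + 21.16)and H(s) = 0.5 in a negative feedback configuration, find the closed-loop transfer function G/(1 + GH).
Closed-loop T = G/(1+GH).
Numerator: G_num * H_den = 5*s + 3.
Denominator: G_den * H_den + G_num * H_num = (s^2 + 9.2*s + 21.16) + (2.5*s + 1.5) = s^2 + 11.7*s + 22.66.
T(s) = (5*s + 3)/(s^2 + 11.7*s + 22.66)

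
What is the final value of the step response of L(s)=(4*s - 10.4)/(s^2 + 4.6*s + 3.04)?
FVT: lim_{t→∞} y(t) = lim_{s→0} s*Y(s) where Y(s) = L(s)/s.
= lim_{s→0} L(s) = L(0) = num(0)/den(0) = -10.4/3.04 = -3.421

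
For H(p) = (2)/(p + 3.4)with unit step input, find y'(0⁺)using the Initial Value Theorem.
IVT: y'(0⁺) = lim_{p→∞} p²·Y(p) = lim_{p→∞} p·H(p).
deg(num) = 0, deg(den) = 1, relative degree = 1, so p·H(p) → (leading num)/(leading den) = 2/1 = 2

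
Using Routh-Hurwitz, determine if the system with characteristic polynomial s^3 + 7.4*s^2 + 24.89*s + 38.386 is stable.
Routh array:
s^3: [1, 24.89]; s^2: [7.4, 38.386]; s^1: [19.7027]; s^0: [38.386]
First column: [1, 7.4, 19.7027, 38.386]. Sign changes = 0.
Yes, stable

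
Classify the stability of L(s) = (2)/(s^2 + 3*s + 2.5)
Denominator: s^2 + 3*s + 2.5. Poles: -1.5 + 0.5j, -1.5 - 0.5j. Stable (all poles in LHP)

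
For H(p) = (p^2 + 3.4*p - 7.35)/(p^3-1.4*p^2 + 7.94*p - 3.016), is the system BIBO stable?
Denominator: p^3 - 1.4*p^2 + 7.94*p - 3.016 = (p - 0.4)(p^2 - p + 7.54). Poles: 0.4, 0.5 + 2.7j, 0.5 - 2.7j. All Re(p)<0: No (unstable)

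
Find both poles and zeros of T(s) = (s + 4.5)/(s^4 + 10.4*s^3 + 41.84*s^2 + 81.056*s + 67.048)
Set denominator = 0: s^4 + 10.4*s^3 + 41.84*s^2 + 81.056*s + 67.048 = (s + 3.4)(s + 3.4)(s^2 + 3.6*s + 5.8) = 0 → Poles: -1.8 + 1.6j, -1.8 - 1.6j, -3.4, -3.4
Set numerator = 0: s + 4.5 = 0 → Zeros: -4.5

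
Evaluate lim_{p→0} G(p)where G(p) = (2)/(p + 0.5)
DC gain = G(0) = num(0)/den(0) = 2/0.5 = 4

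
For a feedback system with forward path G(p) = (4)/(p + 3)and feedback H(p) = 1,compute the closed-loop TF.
Closed-loop T = G/(1+GH).
Numerator: G_num * H_den = 4.
Denominator: G_den * H_den + G_num * H_num = (p + 3) + (4) = p + 7.
T(p) = (4)/(p + 7)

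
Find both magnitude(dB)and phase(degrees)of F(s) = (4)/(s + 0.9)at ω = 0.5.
Substitute s = j*0.5: F(j0.5) = 3.39623 - 1.88679j.
|F| = 20*log₁₀(sqrt(Re²+Im²)) = 11.79 dB.
∠F = atan2(Im, Re) = -29.05°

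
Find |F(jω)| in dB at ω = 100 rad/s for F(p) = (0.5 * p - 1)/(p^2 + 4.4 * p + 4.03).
Substitute p = j*100: F(j100) = 0.000319599 - 0.00498795j.
|F(j100)| = sqrt(Re² + Im²) = 0.004998.
20*log₁₀(0.004998) = -46.02 dB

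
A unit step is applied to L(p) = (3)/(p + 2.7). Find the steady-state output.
FVT: lim_{t→∞} y(t) = lim_{p→0} p*Y(p) where Y(p) = L(p)/p.
= lim_{p→0} L(p) = L(0) = num(0)/den(0) = 3/2.7 = 1.111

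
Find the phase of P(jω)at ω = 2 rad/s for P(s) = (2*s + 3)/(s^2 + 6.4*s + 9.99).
Substitute s = j*2: P(j2) = 0.346335 - 0.0723012j.
∠P(j2) = atan2(Im, Re) = atan2(-0.0723012, 0.346335) = -11.79°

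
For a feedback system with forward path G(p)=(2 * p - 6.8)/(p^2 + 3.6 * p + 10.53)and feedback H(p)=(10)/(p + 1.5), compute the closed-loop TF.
Closed-loop T = G/(1+GH).
Numerator: G_num * H_den = 2*p^2 - 3.8*p - 10.2.
Denominator: G_den * H_den + G_num * H_num = (p^3 + 5.1*p^2 + 15.93*p + 15.795) + (20*p - 68) = p^3 + 5.1*p^2 + 35.93*p - 52.205.
T(p) = (2*p^2 - 3.8*p - 10.2)/(p^3 + 5.1*p^2 + 35.93*p - 52.205)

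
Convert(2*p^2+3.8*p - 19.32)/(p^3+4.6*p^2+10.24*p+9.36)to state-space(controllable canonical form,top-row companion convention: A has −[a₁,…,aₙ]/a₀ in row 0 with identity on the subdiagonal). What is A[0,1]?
Reachable canonical form for den = p^3 + 4.6*p^2 + 10.24*p + 9.36: top row of A = -[a₁,a₂,...,aₙ]/a₀, ones on the subdiagonal, zeros elsewhere.
A = [[-4.6, -10.24, -9.36], [1, 0, 0], [0, 1, 0]].
A[0,1] = -10.24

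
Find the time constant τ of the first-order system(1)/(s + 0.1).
First-order system: τ = -1/pole. Pole = -0.1. τ = -1/(-0.1) = 10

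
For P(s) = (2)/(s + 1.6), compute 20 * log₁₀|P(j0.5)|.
Substitute s = j*0.5: P(j0.5) = 1.13879 - 0.355872j.
|P(j0.5)| = sqrt(Re² + Im²) = 1.193.
20*log₁₀(1.193) = 1.53 dB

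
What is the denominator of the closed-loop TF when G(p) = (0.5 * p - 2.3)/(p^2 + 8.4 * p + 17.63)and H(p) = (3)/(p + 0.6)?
Characteristic poly = G_den * H_den + G_num * H_num = (p^3 + 9*p^2 + 22.67*p + 10.578) + (1.5*p - 6.9) = p^3 + 9*p^2 + 24.17*p + 3.678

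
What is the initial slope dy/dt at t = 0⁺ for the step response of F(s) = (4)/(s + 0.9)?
IVT: y'(0⁺) = lim_{s→∞} s²·Y(s) = lim_{s→∞} s·F(s).
deg(num) = 0, deg(den) = 1, relative degree = 1, so s·F(s) → (leading num)/(leading den) = 4/1 = 4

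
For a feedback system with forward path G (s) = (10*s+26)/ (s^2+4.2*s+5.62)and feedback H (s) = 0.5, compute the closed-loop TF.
Closed-loop T = G/(1+GH).
Numerator: G_num * H_den = 10*s + 26.
Denominator: G_den * H_den + G_num * H_num = (s^2 + 4.2*s + 5.62) + (5*s + 13) = s^2 + 9.2*s + 18.62.
T(s) = (10*s + 26)/(s^2 + 9.2*s + 18.62)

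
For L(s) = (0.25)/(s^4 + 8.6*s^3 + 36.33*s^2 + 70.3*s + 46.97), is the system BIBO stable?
Denominator: s^4 + 8.6*s^3 + 36.33*s^2 + 70.3*s + 46.97 = (s + 1.4)(s + 2.2)(s^2 + 5*s + 15.25). Poles: -1.4, -2.2, -2.5 + 3j, -2.5 - 3j. All Re(p)<0: Yes (stable)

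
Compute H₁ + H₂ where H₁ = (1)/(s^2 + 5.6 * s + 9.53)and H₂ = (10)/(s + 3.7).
Parallel: H = H₁ + H₂ = (n₁·d₂ + n₂·d₁)/(d₁·d₂).
n₁·d₂ = s + 3.7. n₂·d₁ = 10*s^2 + 56*s + 95.3. Sum = 10*s^2 + 57*s + 99. d₁·d₂ = s^3 + 9.3*s^2 + 30.25*s + 35.261.
H(s) = (10*s^2 + 57*s + 99)/(s^3 + 9.3*s^2 + 30.25*s + 35.261)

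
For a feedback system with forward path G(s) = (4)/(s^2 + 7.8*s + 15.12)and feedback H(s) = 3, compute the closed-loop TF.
Closed-loop T = G/(1+GH).
Numerator: G_num * H_den = 4.
Denominator: G_den * H_den + G_num * H_num = (s^2 + 7.8*s + 15.12) + (12) = s^2 + 7.8*s + 27.12.
T(s) = (4)/(s^2 + 7.8*s + 27.12)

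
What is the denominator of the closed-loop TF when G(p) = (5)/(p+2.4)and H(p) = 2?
Characteristic poly = G_den * H_den + G_num * H_num = (p + 2.4) + (10) = p + 12.4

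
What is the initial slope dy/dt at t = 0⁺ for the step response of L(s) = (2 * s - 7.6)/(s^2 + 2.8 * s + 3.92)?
IVT: y'(0⁺) = lim_{s→∞} s²·Y(s) = lim_{s→∞} s·L(s).
deg(num) = 1, deg(den) = 2, relative degree = 1, so s·L(s) → (leading num)/(leading den) = 2/1 = 2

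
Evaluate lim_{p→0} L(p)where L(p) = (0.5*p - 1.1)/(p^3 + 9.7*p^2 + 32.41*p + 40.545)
DC gain = L(0) = num(0)/den(0) = -1.1/40.545 = -0.02713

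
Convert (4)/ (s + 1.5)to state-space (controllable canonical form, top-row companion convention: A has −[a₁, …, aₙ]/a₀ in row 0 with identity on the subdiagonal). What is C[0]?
Reachable canonical form: C = numerator coefficients (right-aligned, zero-padded to length n).
num = 4, C = [[4]].
C[0] = 4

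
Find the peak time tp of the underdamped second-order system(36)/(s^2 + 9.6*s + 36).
Standard form: ωn²/(s²+2ζωn·s+ωn²) → ωn = 6, ζ = 0.8.
ωd = ωn·√(1-ζ²) = 6·√(1-0.8²) = 3.6.
tp = π/ωd = π/3.6 = 0.8727 s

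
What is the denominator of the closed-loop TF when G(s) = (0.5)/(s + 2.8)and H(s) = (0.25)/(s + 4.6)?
Characteristic poly = G_den * H_den + G_num * H_num = (s^2 + 7.4*s + 12.88) + (0.125) = s^2 + 7.4*s + 13.005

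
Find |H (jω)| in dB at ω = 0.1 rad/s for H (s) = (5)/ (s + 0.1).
Substitute s = j*0.1: H(j0.1) = 25 - 25j.
|H(j0.1)| = sqrt(Re² + Im²) = 35.36.
20*log₁₀(35.36) = 30.97 dB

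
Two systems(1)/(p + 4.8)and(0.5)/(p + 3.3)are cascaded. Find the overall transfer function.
Series: H = H₁ · H₂ = (n₁·n₂)/(d₁·d₂).
Num: n₁·n₂ = 0.5. Den: d₁·d₂ = p^2 + 8.1*p + 15.84.
H(p) = (0.5)/(p^2 + 8.1*p + 15.84)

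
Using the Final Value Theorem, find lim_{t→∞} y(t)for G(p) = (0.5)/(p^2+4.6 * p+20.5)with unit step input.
FVT: lim_{t→∞} y(t) = lim_{p→0} p*Y(p) where Y(p) = G(p)/p.
= lim_{p→0} G(p) = G(0) = num(0)/den(0) = 0.5/20.5 = 0.02439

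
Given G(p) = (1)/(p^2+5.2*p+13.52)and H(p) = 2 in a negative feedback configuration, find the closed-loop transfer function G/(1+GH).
Closed-loop T = G/(1+GH).
Numerator: G_num * H_den = 1.
Denominator: G_den * H_den + G_num * H_num = (p^2 + 5.2*p + 13.52) + (2) = p^2 + 5.2*p + 15.52.
T(p) = (1)/(p^2 + 5.2*p + 15.52)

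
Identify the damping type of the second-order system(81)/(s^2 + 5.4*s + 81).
Standard form: ωn²/(s²+2ζωn·s+ωn²) gives ωn=9, ζ=0.3.
Underdamped (ζ = 0.3 < 1)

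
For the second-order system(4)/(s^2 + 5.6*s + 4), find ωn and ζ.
Standard form: ωn²/(s²+2ζωn·s+ωn²).
const=4=ωn² → ωn=2, s coeff=5.6=2ζωn → ζ=1.4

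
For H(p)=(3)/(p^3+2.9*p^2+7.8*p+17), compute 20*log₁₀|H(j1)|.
Substitute p = j*1: H(j1) = 0.172618 - 0.0832483j.
|H(j1)| = sqrt(Re² + Im²) = 0.1916.
20*log₁₀(0.1916) = -14.35 dB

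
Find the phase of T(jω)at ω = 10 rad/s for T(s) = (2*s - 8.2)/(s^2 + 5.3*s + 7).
Substitute s = j*10: T(j10) = 0.159068 - 0.124402j.
∠T(j10) = atan2(Im, Re) = atan2(-0.124402, 0.159068) = -38.03°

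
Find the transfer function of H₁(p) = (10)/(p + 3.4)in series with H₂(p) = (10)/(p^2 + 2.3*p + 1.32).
Series: H = H₁ · H₂ = (n₁·n₂)/(d₁·d₂).
Num: n₁·n₂ = 100. Den: d₁·d₂ = p^3 + 5.7*p^2 + 9.14*p + 4.488.
H(p) = (100)/(p^3 + 5.7*p^2 + 9.14*p + 4.488)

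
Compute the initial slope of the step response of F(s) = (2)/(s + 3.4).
IVT: y'(0⁺) = lim_{s→∞} s²·Y(s) = lim_{s→∞} s·F(s).
deg(num) = 0, deg(den) = 1, relative degree = 1, so s·F(s) → (leading num)/(leading den) = 2/1 = 2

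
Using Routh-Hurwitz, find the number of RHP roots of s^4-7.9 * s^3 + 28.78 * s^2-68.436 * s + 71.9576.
Routh array:
s^4: [1, 28.78, 71.9576]; s^3: [-7.9, -68.436]; s^2: [20.1172, 71.9576]; s^1: [-40.1784]; s^0: [71.9576]
First column: [1, -7.9, 20.1172, -40.1784, 71.9576]. Sign changes = RHP roots = 4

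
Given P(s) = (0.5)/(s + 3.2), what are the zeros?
Numerator is a nonzero constant (0.5) → Zeros: none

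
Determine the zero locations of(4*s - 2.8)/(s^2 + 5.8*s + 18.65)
Set numerator = 0: 4*s - 2.8 = 0 → Zeros: 0.7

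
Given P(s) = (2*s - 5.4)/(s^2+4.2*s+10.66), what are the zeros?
Set numerator = 0: 2*s - 5.4 = 0 → Zeros: 2.7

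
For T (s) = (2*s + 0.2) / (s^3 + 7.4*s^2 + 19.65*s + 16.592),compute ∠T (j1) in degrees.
Substitute s = j*1: T(j1) = 0.0905321 + 0.0338966j.
∠T(j1) = atan2(Im, Re) = atan2(0.0338966, 0.0905321) = 20.53°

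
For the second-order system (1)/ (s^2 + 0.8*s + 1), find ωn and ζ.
Standard form: ωn²/(s²+2ζωn·s+ωn²).
const=1=ωn² → ωn=1, s coeff=0.8=2ζωn → ζ=0.4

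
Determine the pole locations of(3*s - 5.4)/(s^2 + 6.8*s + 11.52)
Set denominator = 0: s^2 + 6.8*s + 11.52 = (s + 3.2)(s + 3.6) = 0 → Poles: -3.2, -3.6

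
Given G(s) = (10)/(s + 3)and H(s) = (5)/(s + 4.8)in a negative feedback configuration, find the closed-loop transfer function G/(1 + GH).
Closed-loop T = G/(1+GH).
Numerator: G_num * H_den = 10*s + 48.
Denominator: G_den * H_den + G_num * H_num = (s^2 + 7.8*s + 14.4) + (50) = s^2 + 7.8*s + 64.4.
T(s) = (10*s + 48)/(s^2 + 7.8*s + 64.4)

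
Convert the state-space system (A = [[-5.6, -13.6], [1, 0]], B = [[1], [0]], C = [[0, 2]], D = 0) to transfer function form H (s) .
H(s) = C(sI - A)⁻¹B + D.
Characteristic polynomial det(sI - A) = s^2 + 5.6*s + 13.6.
Numerator from C·adj(sI-A)·B + D·det(sI-A) = 2.
H(s) = (2)/(s^2 + 5.6*s + 13.6)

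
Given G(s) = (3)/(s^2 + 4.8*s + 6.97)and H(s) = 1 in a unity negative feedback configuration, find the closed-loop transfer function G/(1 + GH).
Closed-loop T = G/(1+GH).
Numerator: G_num * H_den = 3.
Denominator: G_den * H_den + G_num * H_num = (s^2 + 4.8*s + 6.97) + (3) = s^2 + 4.8*s + 9.97.
T(s) = (3)/(s^2 + 4.8*s + 9.97)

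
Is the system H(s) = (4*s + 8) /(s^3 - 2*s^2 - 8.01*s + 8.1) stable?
Denominator: s^3 - 2*s^2 - 8.01*s + 8.1 = (s - 3.6)(s - 0.9)(s + 2.5). Poles: -2.5, 0.9, 3.6. All Re(p)<0: No (unstable)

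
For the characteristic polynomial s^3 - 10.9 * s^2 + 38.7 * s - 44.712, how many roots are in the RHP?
s^3 - 10.9*s^2 + 38.7*s - 44.712 = (s - 3.6)(s - 4.6)(s - 2.7). Poles: 2.7, 3.6, 4.6. RHP poles (Re>0): 3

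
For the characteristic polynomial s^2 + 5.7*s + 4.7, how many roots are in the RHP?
s^2 + 5.7*s + 4.7 = (s + 4.7)(s + 1). Poles: -1, -4.7. RHP poles (Re>0): 0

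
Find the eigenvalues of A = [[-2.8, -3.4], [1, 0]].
Eigenvalues solve det(λI - A) = 0.
Characteristic polynomial: λ^2 + 2.8*λ + 3.4 = 0.
Roots: -1.4 + 1.2j, -1.4 - 1.2j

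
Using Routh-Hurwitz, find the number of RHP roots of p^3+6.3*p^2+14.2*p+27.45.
Routh array:
p^3: [1, 14.2]; p^2: [6.3, 27.45]; p^1: [9.84286]; p^0: [27.45]
First column: [1, 6.3, 9.84286, 27.45]. Sign changes = RHP roots = 0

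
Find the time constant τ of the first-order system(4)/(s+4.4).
First-order system: τ = -1/pole. Pole = -4.4. τ = -1/(-4.4) = 0.2273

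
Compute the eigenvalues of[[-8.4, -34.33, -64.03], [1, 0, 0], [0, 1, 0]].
Eigenvalues solve det(λI - A) = 0.
Characteristic polynomial: λ^3 + 8.4*λ^2 + 34.33*λ + 64.03 = 0.
Factor: (λ + 3.8)(λ^2 + 4.6*λ + 16.85) = 0.
Roots: -2.3 + 3.4j, -2.3 - 3.4j, -3.8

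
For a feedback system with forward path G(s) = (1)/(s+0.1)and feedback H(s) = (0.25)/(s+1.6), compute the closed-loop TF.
Closed-loop T = G/(1+GH).
Numerator: G_num * H_den = s + 1.6.
Denominator: G_den * H_den + G_num * H_num = (s^2 + 1.7*s + 0.16) + (0.25) = s^2 + 1.7*s + 0.41.
T(s) = (s + 1.6)/(s^2 + 1.7*s + 0.41)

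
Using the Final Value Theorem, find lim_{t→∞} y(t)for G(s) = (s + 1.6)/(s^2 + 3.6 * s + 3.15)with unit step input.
FVT: lim_{t→∞} y(t) = lim_{s→0} s*Y(s) where Y(s) = G(s)/s.
= lim_{s→0} G(s) = G(0) = num(0)/den(0) = 1.6/3.15 = 0.5079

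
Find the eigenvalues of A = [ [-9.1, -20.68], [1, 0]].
Eigenvalues solve det(λI - A) = 0.
Characteristic polynomial: λ^2 + 9.1*λ + 20.68 = 0.
Factor: (λ + 4.7)(λ + 4.4) = 0.
Roots: -4.4, -4.7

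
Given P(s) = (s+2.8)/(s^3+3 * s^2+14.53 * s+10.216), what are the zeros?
Set numerator = 0: s + 2.8 = 0 → Zeros: -2.8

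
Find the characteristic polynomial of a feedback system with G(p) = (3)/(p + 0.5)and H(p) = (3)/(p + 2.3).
Characteristic poly = G_den * H_den + G_num * H_num = (p^2 + 2.8*p + 1.15) + (9) = p^2 + 2.8*p + 10.15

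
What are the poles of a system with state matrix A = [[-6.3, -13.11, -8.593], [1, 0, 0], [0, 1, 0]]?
Eigenvalues solve det(λI - A) = 0.
Characteristic polynomial: λ^3 + 6.3*λ^2 + 13.11*λ + 8.593 = 0.
Factor: (λ + 1.3)(λ^2 + 5*λ + 6.61) = 0.
Roots: -1.3, -2.5 + 0.6j, -2.5 - 0.6j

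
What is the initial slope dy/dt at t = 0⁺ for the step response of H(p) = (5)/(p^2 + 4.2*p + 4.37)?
IVT: y'(0⁺) = lim_{p→∞} p²·Y(p) = lim_{p→∞} p·H(p).
deg(num) = 0, deg(den) = 2, relative degree = 2 ≥ 2, so p·H(p) → 0. Initial slope = 0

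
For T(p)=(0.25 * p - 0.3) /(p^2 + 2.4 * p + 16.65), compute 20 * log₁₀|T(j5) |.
Substitute p = j*5: T(j5) = 0.0819053 - 0.0319924j.
|T(j5)| = sqrt(Re² + Im²) = 0.08793.
20*log₁₀(0.08793) = -21.12 dB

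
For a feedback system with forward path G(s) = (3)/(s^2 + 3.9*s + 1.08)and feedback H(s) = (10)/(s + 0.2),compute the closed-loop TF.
Closed-loop T = G/(1+GH).
Numerator: G_num * H_den = 3*s + 0.6.
Denominator: G_den * H_den + G_num * H_num = (s^3 + 4.1*s^2 + 1.86*s + 0.216) + (30) = s^3 + 4.1*s^2 + 1.86*s + 30.216.
T(s) = (3*s + 0.6)/(s^3 + 4.1*s^2 + 1.86*s + 30.216)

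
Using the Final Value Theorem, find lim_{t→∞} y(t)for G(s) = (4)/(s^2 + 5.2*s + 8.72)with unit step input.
FVT: lim_{t→∞} y(t) = lim_{s→0} s*Y(s) where Y(s) = G(s)/s.
= lim_{s→0} G(s) = G(0) = num(0)/den(0) = 4/8.72 = 0.4587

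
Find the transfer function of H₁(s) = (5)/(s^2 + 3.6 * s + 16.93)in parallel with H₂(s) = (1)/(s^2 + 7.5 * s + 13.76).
Parallel: H = H₁ + H₂ = (n₁·d₂ + n₂·d₁)/(d₁·d₂).
n₁·d₂ = 5*s^2 + 37.5*s + 68.8. n₂·d₁ = s^2 + 3.6*s + 16.93. Sum = 6*s^2 + 41.1*s + 85.73. d₁·d₂ = s^4 + 11.1*s^3 + 57.69*s^2 + 176.511*s + 232.9568.
H(s) = (6*s^2 + 41.1*s + 85.73)/(s^4 + 11.1*s^3 + 57.69*s^2 + 176.511*s + 232.9568)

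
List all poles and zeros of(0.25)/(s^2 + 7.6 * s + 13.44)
Set denominator = 0: s^2 + 7.6*s + 13.44 = (s + 2.8)(s + 4.8) = 0 → Poles: -2.8, -4.8
Numerator is a nonzero constant (0.25) → Zeros: none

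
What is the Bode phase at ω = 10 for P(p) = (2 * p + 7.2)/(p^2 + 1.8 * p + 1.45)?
Substitute p = j*10: P(j10) = -0.0348303 - 0.209304j.
∠P(j10) = atan2(Im, Re) = atan2(-0.209304, -0.0348303) = -99.45°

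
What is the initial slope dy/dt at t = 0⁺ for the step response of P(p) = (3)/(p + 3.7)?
IVT: y'(0⁺) = lim_{p→∞} p²·Y(p) = lim_{p→∞} p·P(p).
deg(num) = 0, deg(den) = 1, relative degree = 1, so p·P(p) → (leading num)/(leading den) = 3/1 = 3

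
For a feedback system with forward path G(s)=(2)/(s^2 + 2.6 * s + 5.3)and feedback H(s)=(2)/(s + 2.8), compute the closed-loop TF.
Closed-loop T = G/(1+GH).
Numerator: G_num * H_den = 2*s + 5.6.
Denominator: G_den * H_den + G_num * H_num = (s^3 + 5.4*s^2 + 12.58*s + 14.84) + (4) = s^3 + 5.4*s^2 + 12.58*s + 18.84.
T(s) = (2*s + 5.6)/(s^3 + 5.4*s^2 + 12.58*s + 18.84)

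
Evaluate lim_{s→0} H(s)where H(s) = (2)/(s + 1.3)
DC gain = H(0) = num(0)/den(0) = 2/1.3 = 1.538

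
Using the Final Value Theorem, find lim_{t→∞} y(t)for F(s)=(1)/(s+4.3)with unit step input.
FVT: lim_{t→∞} y(t) = lim_{s→0} s*Y(s) where Y(s) = F(s)/s.
= lim_{s→0} F(s) = F(0) = num(0)/den(0) = 1/4.3 = 0.2326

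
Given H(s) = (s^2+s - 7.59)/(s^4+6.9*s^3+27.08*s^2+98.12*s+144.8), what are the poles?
Set denominator = 0: s^4 + 6.9*s^3 + 27.08*s^2 + 98.12*s + 144.8 = (s + 2.5)(s + 4)(s^2 + 0.4*s + 14.48) = 0 → Poles: -0.2 + 3.8j, -0.2 - 3.8j, -2.5, -4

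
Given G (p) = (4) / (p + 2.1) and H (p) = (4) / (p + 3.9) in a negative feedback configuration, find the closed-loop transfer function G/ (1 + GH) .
Closed-loop T = G/(1+GH).
Numerator: G_num * H_den = 4*p + 15.6.
Denominator: G_den * H_den + G_num * H_num = (p^2 + 6*p + 8.19) + (16) = p^2 + 6*p + 24.19.
T(p) = (4*p + 15.6)/(p^2 + 6*p + 24.19)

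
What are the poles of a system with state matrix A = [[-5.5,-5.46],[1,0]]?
Eigenvalues solve det(λI - A) = 0.
Characteristic polynomial: λ^2 + 5.5*λ + 5.46 = 0.
Factor: (λ + 4.2)(λ + 1.3) = 0.
Roots: -1.3, -4.2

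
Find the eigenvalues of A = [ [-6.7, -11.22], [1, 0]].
Eigenvalues solve det(λI - A) = 0.
Characteristic polynomial: λ^2 + 6.7*λ + 11.22 = 0.
Factor: (λ + 3.3)(λ + 3.4) = 0.
Roots: -3.3, -3.4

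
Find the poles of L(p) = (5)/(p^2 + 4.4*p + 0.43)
Set denominator = 0: p^2 + 4.4*p + 0.43 = (p + 4.3)(p + 0.1) = 0 → Poles: -0.1, -4.3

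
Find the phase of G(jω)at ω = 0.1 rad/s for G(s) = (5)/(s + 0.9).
Substitute s = j*0.1: G(j0.1) = 5.4878 - 0.609756j.
∠G(j0.1) = atan2(Im, Re) = atan2(-0.609756, 5.4878) = -6.34°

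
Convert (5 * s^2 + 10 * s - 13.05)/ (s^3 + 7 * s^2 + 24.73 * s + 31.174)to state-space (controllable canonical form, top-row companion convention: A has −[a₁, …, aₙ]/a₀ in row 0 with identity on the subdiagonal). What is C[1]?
Reachable canonical form: C = numerator coefficients (right-aligned, zero-padded to length n).
num = 5*s^2 + 10*s - 13.05, C = [[5, 10, -13.05]].
C[1] = 10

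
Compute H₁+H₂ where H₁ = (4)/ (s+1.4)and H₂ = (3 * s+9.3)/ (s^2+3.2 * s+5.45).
Parallel: H = H₁ + H₂ = (n₁·d₂ + n₂·d₁)/(d₁·d₂).
n₁·d₂ = 4*s^2 + 12.8*s + 21.8. n₂·d₁ = 3*s^2 + 13.5*s + 13.02. Sum = 7*s^2 + 26.3*s + 34.82. d₁·d₂ = s^3 + 4.6*s^2 + 9.93*s + 7.63.
H(s) = (7*s^2 + 26.3*s + 34.82)/(s^3 + 4.6*s^2 + 9.93*s + 7.63)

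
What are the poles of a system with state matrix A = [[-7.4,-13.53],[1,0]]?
Eigenvalues solve det(λI - A) = 0.
Characteristic polynomial: λ^2 + 7.4*λ + 13.53 = 0.
Factor: (λ + 4.1)(λ + 3.3) = 0.
Roots: -3.3, -4.1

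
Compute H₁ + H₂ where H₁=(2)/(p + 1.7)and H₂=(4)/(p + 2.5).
Parallel: H = H₁ + H₂ = (n₁·d₂ + n₂·d₁)/(d₁·d₂).
n₁·d₂ = 2*p + 5. n₂·d₁ = 4*p + 6.8. Sum = 6*p + 11.8. d₁·d₂ = p^2 + 4.2*p + 4.25.
H(p) = (6*p + 11.8)/(p^2 + 4.2*p + 4.25)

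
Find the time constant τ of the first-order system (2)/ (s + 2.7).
First-order system: τ = -1/pole. Pole = -2.7. τ = -1/(-2.7) = 0.3704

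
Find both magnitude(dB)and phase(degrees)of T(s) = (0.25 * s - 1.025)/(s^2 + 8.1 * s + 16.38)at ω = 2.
Substitute s = j*2: T(j2) = -0.0110403 + 0.0548346j.
|T| = 20*log₁₀(sqrt(Re²+Im²)) = -25.05 dB.
∠T = atan2(Im, Re) = 101.38°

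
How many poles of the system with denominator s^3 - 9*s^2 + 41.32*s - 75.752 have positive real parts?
s^3 - 9*s^2 + 41.32*s - 75.752 = (s - 3.4)(s^2 - 5.6*s + 22.28). Poles: 2.8 + 3.8j, 2.8 - 3.8j, 3.4. RHP poles (Re>0): 3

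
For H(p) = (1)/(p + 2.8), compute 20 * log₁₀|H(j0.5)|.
Substitute p = j*0.5: H(j0.5) = 0.346106 - 0.0618047j.
|H(j0.5)| = sqrt(Re² + Im²) = 0.3516.
20*log₁₀(0.3516) = -9.08 dB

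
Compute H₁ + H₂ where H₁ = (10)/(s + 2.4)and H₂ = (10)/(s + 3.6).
Parallel: H = H₁ + H₂ = (n₁·d₂ + n₂·d₁)/(d₁·d₂).
n₁·d₂ = 10*s + 36. n₂·d₁ = 10*s + 24. Sum = 20*s + 60. d₁·d₂ = s^2 + 6*s + 8.64.
H(s) = (20*s + 60)/(s^2 + 6*s + 8.64)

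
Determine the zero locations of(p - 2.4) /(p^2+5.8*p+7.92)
Set numerator = 0: p - 2.4 = 0 → Zeros: 2.4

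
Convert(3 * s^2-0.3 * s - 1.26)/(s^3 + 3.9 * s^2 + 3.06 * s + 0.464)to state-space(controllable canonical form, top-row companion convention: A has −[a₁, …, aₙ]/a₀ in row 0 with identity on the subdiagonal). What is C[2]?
Reachable canonical form: C = numerator coefficients (right-aligned, zero-padded to length n).
num = 3*s^2 - 0.3*s - 1.26, C = [[3, -0.3, -1.26]].
C[2] = -1.26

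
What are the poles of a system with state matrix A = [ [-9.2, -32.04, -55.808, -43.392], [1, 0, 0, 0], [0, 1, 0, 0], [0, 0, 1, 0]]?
Eigenvalues solve det(λI - A) = 0.
Characteristic polynomial: λ^4 + 9.2*λ^3 + 32.04*λ^2 + 55.808*λ + 43.392 = 0.
Factor: (λ + 2.4)(λ + 4)(λ^2 + 2.8*λ + 4.52) = 0.
Roots: -1.4 + 1.6j, -1.4 - 1.6j, -2.4, -4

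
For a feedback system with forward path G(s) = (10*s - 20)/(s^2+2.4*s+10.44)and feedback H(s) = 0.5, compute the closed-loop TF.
Closed-loop T = G/(1+GH).
Numerator: G_num * H_den = 10*s - 20.
Denominator: G_den * H_den + G_num * H_num = (s^2 + 2.4*s + 10.44) + (5*s - 10) = s^2 + 7.4*s + 0.44.
T(s) = (10*s - 20)/(s^2 + 7.4*s + 0.44)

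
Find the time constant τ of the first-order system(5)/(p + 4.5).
First-order system: τ = -1/pole. Pole = -4.5. τ = -1/(-4.5) = 0.2222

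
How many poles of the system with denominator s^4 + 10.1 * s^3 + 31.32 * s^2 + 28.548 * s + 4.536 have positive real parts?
s^4 + 10.1*s^3 + 31.32*s^2 + 28.548*s + 4.536 = (s + 4.2)(s + 1.2)(s + 0.2)(s + 4.5). Poles: -0.2, -1.2, -4.2, -4.5. RHP poles (Re>0): 0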